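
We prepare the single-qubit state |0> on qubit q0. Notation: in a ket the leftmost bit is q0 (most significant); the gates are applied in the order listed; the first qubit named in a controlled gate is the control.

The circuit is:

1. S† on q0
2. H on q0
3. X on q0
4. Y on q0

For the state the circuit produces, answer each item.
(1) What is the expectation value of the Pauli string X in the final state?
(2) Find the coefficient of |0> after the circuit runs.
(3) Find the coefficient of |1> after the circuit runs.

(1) The observable X averages to -1.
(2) The final state's coefficient on |0> equals -sqrt(2)*I/2.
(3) |1> carries amplitude sqrt(2)*I/2 in the final state.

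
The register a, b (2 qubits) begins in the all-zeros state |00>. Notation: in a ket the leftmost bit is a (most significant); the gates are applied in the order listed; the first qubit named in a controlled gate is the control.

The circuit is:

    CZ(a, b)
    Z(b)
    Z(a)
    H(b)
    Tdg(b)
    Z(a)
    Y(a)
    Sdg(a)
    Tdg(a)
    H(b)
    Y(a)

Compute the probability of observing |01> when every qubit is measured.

A full measurement returns |01> with probability 1/2 - sqrt(2)/4.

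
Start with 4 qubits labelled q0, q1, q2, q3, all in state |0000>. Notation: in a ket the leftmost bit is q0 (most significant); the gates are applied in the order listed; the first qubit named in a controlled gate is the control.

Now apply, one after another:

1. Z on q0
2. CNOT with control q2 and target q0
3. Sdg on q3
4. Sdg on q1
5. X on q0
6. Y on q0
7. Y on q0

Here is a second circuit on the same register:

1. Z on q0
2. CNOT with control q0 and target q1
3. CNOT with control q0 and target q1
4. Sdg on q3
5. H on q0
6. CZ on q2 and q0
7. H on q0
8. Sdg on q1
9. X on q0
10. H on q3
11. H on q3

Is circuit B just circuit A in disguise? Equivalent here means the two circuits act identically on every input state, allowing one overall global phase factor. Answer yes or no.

Yes — the two circuits implement the same unitary up to a global phase.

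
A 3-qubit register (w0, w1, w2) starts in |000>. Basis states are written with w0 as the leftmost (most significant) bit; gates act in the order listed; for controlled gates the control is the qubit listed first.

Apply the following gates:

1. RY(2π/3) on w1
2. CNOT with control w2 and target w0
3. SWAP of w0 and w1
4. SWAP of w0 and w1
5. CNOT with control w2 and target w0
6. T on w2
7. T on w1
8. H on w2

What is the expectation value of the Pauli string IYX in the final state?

The observable IYX averages to sqrt(6)/4.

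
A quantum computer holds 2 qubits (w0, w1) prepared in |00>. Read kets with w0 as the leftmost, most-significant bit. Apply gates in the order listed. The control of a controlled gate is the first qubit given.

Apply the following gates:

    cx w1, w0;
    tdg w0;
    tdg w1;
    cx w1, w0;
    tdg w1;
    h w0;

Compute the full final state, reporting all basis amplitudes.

The final amplitudes are sqrt(2)/2 on |00>, 0 on |01>, sqrt(2)/2 on |10>, 0 on |11>.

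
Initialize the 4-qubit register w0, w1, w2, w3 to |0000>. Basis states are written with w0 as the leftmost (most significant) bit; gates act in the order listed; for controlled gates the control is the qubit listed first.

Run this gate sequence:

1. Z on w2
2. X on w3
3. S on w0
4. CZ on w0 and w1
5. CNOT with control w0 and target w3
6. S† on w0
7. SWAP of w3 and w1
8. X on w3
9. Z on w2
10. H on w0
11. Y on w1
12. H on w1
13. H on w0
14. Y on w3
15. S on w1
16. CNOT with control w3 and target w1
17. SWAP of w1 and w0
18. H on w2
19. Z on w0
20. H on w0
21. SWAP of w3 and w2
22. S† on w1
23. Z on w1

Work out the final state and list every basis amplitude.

The final amplitudes are sqrt(2)*(-1 + I)/4 on |0000>, sqrt(2)*(-1 + I)/4 on |0001>, sqrt(2)*(-1 - I)/4 on |1000>, sqrt(2)*(-1 - I)/4 on |1001>, and 0 on every other basis state.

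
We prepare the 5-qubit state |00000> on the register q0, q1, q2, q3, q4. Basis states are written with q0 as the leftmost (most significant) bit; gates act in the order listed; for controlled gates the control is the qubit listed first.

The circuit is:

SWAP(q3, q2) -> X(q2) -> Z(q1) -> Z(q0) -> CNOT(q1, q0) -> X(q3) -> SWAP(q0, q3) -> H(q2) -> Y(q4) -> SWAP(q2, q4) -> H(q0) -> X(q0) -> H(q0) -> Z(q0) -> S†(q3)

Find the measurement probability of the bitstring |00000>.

Outcome |00000> occurs with probability 0. Key observation: the block from step 11 through step 14 cancels to the identity and can be dropped.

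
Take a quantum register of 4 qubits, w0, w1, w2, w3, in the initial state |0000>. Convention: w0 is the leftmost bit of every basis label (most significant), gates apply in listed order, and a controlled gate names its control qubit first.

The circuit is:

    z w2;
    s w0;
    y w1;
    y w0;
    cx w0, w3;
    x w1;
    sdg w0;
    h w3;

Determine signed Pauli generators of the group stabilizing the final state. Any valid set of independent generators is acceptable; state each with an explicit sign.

One valid set of independent stabilizer generators is -IIIX, -ZIII, +IZII, +IIZI (any independent generating set of the same group is equally correct).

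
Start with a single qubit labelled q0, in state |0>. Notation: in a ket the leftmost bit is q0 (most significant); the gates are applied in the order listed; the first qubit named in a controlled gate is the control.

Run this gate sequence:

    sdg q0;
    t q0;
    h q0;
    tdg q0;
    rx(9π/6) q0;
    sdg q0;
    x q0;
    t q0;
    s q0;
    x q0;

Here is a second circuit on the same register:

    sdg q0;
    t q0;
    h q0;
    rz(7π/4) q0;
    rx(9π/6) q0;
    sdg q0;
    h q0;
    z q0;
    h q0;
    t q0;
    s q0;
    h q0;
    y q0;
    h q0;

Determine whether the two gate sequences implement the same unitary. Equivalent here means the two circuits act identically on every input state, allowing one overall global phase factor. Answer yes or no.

No — the two circuits implement different unitaries, even allowing a global phase.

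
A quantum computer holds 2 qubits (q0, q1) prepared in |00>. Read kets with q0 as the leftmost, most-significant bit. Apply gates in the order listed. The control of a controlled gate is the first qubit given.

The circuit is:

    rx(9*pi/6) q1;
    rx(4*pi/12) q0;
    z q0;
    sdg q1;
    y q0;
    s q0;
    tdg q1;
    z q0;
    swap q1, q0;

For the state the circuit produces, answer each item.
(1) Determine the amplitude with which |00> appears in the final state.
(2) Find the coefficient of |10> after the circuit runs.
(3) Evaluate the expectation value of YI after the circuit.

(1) The final state's coefficient on |00> equals -sqrt(2)/4.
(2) |10> carries amplitude sqrt(2)*exp(3*I*pi/4)/4 in the final state.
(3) In the final state, YI has expectation -sqrt(2)/2.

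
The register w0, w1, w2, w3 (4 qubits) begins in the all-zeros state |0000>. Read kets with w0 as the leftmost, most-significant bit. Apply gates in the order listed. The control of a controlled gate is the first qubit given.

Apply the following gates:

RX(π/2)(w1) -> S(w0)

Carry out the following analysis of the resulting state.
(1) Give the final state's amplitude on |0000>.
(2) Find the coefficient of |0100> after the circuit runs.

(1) The amplitude on |0000> is sqrt(2)/2.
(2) The final state's coefficient on |0100> equals -sqrt(2)*I/2.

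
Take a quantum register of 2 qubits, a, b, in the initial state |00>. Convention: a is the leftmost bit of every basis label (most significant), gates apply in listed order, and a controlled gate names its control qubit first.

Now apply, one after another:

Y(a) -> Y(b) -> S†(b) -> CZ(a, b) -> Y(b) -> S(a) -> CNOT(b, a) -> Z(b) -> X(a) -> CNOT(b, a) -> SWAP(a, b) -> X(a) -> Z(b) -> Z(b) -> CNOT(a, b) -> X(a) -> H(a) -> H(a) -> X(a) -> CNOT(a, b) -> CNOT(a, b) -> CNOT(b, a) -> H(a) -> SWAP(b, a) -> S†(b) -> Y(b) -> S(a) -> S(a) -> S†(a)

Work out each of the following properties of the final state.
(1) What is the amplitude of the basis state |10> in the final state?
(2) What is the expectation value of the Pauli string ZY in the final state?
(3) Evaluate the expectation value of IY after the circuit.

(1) The final state's coefficient on |10> equals -sqrt(2)/2.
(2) The expectation value of ZY is 1.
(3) The observable IY averages to -1.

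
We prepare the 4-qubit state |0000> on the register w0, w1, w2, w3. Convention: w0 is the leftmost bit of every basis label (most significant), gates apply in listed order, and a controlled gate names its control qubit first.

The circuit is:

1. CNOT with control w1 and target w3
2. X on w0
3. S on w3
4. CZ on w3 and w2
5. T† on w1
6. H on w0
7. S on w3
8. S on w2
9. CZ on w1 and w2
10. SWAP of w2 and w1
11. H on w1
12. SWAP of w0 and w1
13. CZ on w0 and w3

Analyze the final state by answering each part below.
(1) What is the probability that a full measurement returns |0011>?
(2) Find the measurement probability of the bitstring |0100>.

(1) Outcome |0011> occurs with probability 0.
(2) A full measurement returns |0100> with probability 1/4.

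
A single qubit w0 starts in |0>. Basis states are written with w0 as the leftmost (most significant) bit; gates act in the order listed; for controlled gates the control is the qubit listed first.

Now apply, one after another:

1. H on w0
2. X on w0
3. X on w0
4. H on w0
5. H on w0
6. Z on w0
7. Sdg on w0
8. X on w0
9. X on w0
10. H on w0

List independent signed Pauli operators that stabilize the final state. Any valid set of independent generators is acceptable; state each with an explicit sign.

The stabilizer group can be generated by -Y, among other valid generating sets.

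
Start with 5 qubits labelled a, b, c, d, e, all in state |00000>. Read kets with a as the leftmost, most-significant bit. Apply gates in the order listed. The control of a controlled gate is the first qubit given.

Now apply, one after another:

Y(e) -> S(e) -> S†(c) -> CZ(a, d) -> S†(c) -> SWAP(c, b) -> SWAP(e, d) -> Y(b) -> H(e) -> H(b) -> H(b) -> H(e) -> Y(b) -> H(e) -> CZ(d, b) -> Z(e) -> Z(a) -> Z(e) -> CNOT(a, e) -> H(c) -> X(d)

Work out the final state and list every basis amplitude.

The final amplitudes are -1/2 on |00000>, -1/2 on |00001>, -1/2 on |00100>, -1/2 on |00101>, and 0 on every other basis state.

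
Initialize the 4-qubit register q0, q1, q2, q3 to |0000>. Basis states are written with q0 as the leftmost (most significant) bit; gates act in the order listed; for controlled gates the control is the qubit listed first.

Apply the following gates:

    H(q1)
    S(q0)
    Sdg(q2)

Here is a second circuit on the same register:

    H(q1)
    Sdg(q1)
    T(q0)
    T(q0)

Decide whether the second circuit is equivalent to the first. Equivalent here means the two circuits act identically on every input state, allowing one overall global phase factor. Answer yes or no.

No — the two circuits implement different unitaries, even allowing a global phase.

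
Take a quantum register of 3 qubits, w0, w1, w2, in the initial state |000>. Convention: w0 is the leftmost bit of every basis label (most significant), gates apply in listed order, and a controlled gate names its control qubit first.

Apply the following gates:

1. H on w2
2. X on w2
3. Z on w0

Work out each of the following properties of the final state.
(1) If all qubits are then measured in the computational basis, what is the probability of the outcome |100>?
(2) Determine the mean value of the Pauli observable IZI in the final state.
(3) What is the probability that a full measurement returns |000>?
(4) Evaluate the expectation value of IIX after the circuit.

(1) A full measurement returns |100> with probability 0.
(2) The observable IZI averages to 1.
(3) The probability of measuring |000> is 1/2.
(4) In the final state, IIX has expectation 1.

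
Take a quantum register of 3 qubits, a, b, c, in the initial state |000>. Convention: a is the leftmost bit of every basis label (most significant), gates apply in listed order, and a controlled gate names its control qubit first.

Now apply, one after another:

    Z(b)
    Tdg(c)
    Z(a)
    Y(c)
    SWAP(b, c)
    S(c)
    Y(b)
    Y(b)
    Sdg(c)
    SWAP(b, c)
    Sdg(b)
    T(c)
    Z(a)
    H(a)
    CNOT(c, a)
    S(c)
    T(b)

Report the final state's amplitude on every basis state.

After the circuit, the state carries amplitude -sqrt(2)*exp(I*pi/4)/2 on |001>, -sqrt(2)*exp(I*pi/4)/2 on |101>, and 0 on every other basis state. Key observation: the block from step 5 through step 10 cancels to the identity and can be dropped.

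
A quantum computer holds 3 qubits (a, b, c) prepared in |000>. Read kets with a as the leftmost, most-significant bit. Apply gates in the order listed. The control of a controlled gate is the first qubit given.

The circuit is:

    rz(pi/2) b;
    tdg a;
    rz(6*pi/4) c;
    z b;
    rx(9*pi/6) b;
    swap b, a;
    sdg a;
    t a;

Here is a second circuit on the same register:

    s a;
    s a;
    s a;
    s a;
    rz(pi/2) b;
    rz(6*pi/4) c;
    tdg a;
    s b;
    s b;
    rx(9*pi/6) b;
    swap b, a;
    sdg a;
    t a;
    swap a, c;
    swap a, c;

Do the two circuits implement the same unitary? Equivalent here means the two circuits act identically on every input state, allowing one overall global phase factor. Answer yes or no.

Yes: on every input state the two circuits agree up to one overall phase factor.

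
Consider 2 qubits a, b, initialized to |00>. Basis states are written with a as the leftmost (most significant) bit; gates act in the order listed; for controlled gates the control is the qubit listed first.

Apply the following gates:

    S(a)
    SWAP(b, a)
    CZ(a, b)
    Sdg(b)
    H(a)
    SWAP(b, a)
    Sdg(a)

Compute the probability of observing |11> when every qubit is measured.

Outcome |11> occurs with probability 0.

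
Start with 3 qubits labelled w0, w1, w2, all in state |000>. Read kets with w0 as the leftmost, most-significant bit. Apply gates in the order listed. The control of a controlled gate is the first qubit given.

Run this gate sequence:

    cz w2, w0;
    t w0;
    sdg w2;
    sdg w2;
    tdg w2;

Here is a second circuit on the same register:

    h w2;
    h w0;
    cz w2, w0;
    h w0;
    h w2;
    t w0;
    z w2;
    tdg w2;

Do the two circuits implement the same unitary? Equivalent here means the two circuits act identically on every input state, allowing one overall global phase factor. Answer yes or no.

No — the two circuits implement different unitaries, even allowing a global phase.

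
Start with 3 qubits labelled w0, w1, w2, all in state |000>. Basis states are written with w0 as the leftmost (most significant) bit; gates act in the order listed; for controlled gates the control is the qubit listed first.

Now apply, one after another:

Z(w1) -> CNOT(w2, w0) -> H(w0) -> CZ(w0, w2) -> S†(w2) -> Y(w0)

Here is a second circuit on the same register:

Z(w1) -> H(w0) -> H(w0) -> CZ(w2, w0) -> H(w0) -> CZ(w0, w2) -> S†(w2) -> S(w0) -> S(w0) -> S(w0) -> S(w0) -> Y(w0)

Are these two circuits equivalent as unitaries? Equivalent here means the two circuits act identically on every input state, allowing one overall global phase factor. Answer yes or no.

No, they are not equivalent — no single phase factor reconciles the two unitaries.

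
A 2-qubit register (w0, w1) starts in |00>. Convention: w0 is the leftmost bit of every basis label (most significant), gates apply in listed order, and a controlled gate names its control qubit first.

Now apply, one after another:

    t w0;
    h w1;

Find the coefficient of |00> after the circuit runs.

The amplitude on |00> is sqrt(2)/2.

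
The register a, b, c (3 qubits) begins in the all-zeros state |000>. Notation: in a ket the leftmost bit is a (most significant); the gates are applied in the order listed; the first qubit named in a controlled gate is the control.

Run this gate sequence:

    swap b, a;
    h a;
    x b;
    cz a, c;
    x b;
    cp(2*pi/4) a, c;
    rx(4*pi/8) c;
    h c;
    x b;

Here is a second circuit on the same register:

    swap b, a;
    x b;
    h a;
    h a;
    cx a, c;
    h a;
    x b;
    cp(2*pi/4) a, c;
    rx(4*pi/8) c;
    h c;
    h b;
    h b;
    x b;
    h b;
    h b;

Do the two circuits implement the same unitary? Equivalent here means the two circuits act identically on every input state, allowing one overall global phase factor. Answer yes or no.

No — the two circuits implement different unitaries, even allowing a global phase.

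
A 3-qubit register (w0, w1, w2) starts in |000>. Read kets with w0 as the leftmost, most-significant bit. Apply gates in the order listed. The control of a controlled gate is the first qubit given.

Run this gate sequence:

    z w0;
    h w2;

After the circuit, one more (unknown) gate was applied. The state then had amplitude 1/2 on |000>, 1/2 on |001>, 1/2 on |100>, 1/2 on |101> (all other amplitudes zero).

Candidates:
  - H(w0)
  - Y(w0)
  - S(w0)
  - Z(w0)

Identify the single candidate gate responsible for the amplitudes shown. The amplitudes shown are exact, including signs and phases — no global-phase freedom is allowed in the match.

It was H(w0) that produced the state shown.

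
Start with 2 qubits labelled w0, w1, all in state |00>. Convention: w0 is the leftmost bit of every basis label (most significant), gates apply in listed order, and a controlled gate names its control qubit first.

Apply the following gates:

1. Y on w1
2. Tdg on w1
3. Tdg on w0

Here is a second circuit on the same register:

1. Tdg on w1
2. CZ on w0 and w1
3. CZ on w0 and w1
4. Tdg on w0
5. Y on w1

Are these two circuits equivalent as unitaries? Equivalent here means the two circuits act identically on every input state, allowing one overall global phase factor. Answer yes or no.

No, they are not equivalent — no single phase factor reconciles the two unitaries.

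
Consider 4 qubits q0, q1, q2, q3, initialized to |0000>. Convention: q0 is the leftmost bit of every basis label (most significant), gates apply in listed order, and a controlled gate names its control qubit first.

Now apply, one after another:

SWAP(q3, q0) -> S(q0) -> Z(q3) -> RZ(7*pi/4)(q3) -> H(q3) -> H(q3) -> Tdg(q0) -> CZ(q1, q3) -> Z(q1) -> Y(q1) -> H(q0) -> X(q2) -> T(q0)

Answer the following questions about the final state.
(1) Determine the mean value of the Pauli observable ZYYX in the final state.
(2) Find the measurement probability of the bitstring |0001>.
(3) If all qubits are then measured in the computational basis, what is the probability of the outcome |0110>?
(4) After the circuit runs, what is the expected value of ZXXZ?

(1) In the final state, ZYYX has expectation 0. Key observation: gates 5-6 undo each other exactly, leaving only the rest of the circuit to track.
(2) A full measurement returns |0001> with probability 0.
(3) A full measurement returns |0110> with probability 1/2.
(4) The expectation value of ZXXZ is 0.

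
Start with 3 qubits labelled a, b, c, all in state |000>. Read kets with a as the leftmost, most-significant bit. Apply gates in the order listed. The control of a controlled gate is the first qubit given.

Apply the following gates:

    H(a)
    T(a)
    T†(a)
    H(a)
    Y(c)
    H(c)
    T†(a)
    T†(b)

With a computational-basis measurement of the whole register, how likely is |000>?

A full measurement returns |000> with probability 1/2. Key observation: gates 1-4 undo each other exactly, leaving only the rest of the circuit to track.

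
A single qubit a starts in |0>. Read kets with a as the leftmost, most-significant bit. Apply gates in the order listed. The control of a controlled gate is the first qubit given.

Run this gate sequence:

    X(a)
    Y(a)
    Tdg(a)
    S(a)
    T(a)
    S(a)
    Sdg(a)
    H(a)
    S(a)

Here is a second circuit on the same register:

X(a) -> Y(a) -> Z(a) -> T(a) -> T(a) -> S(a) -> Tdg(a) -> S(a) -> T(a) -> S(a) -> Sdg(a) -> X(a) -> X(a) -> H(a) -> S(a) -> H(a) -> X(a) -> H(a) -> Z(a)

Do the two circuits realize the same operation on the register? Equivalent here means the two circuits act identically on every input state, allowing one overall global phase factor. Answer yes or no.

Yes: on every input state the two circuits agree up to one overall phase factor.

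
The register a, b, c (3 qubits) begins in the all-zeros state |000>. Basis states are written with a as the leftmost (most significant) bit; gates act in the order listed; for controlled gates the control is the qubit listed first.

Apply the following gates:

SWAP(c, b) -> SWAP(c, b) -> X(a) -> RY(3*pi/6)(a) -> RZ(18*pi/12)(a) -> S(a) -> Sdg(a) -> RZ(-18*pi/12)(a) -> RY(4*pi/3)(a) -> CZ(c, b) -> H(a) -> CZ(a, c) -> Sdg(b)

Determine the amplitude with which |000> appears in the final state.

|000> carries amplitude -sqrt(3)/2 in the final state. Key observation: the block from step 5 through step 8 cancels to the identity and can be dropped.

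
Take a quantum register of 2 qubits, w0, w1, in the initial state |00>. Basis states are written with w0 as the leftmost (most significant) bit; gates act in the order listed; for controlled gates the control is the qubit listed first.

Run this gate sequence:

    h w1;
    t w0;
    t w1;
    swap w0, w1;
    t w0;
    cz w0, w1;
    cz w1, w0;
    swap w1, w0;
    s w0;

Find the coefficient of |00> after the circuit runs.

The amplitude on |00> is sqrt(2)/2.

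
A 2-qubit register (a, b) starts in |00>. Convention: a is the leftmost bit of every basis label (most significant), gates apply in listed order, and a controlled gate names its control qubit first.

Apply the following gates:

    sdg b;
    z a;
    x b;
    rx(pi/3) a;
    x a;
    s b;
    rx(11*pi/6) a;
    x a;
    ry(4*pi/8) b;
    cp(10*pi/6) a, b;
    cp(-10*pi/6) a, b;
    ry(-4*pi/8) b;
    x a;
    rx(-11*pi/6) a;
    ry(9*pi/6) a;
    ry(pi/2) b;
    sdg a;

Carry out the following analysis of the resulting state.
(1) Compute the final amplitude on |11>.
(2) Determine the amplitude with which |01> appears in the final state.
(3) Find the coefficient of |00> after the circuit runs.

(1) The final state's coefficient on |11> equals -sqrt(3)/4 - I/4. Key observation: the block from step 7 through step 14 cancels to the identity and can be dropped.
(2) The final state's coefficient on |01> equals -1/4 - sqrt(3)*I/4.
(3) The final state's coefficient on |00> equals 1/4 + sqrt(3)*I/4.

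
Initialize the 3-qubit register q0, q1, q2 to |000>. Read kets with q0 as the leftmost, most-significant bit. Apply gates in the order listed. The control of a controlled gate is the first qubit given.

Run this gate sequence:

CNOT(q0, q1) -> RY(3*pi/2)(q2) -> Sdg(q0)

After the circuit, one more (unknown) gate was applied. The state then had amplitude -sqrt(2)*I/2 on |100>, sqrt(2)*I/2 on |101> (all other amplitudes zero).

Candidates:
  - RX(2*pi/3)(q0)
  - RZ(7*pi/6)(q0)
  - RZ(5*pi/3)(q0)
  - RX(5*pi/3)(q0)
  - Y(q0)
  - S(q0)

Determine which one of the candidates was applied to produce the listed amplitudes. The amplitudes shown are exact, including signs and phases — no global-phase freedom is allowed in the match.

The applied gate was Y(q0).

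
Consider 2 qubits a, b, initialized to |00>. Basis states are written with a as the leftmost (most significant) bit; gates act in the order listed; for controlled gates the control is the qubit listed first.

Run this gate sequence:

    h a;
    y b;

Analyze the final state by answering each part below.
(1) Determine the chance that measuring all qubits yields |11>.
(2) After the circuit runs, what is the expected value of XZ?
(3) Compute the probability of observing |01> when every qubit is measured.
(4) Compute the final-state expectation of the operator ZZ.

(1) The probability of measuring |11> is 1/2.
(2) In the final state, XZ has expectation -1.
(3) Outcome |01> occurs with probability 1/2.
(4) In the final state, ZZ has expectation 0.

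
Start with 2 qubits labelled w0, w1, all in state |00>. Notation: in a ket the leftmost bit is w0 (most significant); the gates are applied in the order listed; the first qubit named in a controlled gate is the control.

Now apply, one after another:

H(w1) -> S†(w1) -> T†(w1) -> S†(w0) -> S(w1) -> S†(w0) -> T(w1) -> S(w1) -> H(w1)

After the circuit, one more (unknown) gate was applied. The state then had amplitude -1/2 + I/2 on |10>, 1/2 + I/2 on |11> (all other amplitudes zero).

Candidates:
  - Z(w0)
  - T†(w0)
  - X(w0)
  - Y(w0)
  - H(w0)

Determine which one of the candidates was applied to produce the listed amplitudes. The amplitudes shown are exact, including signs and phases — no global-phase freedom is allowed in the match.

It was Y(w0) that produced the state shown.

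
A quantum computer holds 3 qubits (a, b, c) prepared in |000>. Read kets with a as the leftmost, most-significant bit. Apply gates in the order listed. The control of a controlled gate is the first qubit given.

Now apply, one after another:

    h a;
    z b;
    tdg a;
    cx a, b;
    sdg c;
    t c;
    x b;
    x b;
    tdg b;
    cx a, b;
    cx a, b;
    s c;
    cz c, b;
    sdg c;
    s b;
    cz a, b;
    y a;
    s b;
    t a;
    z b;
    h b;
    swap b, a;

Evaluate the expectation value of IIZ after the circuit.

In the final state, IIZ has expectation 1. Key observation: steps 10-11 multiply out to the identity, so the circuit reduces to the remaining gates.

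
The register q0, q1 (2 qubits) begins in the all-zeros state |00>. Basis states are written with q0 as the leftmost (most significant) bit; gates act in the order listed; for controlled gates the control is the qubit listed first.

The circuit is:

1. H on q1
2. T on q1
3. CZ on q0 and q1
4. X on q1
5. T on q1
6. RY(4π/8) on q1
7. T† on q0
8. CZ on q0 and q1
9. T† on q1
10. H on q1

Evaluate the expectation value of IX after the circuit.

The expectation value of IX is -1.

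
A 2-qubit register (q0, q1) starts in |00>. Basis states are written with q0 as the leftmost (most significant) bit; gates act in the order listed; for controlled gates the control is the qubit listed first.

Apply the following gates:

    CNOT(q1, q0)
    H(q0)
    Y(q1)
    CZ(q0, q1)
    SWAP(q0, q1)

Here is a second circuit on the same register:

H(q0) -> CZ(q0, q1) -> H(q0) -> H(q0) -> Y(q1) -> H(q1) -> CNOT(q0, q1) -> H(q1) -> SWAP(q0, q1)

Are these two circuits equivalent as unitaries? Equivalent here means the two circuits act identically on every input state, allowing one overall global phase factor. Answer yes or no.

Yes — the two circuits implement the same unitary up to a global phase.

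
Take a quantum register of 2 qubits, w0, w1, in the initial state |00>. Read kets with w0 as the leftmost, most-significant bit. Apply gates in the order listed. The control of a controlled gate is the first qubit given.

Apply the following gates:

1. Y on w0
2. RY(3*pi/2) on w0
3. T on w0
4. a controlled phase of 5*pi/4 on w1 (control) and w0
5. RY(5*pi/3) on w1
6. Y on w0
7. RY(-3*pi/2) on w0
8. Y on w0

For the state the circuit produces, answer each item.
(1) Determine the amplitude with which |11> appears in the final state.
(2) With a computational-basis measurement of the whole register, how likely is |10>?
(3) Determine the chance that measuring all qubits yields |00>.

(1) The amplitude on |11> is exp(3*I*pi/4)/4 + I/4.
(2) Outcome |10> occurs with probability 3*sqrt(2)/16 + 3/8.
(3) A full measurement returns |00> with probability 3/8 - 3*sqrt(2)/16.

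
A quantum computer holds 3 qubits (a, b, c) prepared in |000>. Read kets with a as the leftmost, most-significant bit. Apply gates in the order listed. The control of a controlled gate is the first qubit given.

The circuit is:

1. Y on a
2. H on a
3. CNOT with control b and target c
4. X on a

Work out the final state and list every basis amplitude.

After the circuit, the state carries amplitude -sqrt(2)*I/2 on |000>, sqrt(2)*I/2 on |100>, and 0 on every other basis state.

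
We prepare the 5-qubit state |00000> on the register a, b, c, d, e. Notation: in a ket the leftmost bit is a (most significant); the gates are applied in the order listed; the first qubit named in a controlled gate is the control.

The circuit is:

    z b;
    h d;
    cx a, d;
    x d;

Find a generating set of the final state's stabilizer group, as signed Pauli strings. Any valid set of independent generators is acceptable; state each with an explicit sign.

The final state is stabilized by the group generated by +IIIXI, +ZIIII, +IZIII, +IIZII, +IIIIZ; other independent generating sets are equally valid.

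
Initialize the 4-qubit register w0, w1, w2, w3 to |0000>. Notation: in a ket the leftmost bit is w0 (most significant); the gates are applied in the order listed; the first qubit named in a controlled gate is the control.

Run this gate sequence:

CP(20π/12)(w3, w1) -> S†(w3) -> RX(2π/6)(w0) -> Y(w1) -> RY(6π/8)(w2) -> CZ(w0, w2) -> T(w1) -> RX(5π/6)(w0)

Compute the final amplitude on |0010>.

The amplitude on |0010> is 0.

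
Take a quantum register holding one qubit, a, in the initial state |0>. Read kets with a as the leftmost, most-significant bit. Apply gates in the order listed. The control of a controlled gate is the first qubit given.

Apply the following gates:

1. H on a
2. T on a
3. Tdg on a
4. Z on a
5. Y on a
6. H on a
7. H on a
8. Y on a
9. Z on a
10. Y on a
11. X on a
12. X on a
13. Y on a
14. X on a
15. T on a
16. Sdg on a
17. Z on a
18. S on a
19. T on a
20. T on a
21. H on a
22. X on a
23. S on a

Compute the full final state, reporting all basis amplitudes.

After the circuit, the state carries amplitude 1/2 + exp(3*I*pi/4)/2 on |0>, exp(I*pi/4)/2 + I/2 on |1>. Key observation: gates 4-9 undo each other exactly, leaving only the rest of the circuit to track.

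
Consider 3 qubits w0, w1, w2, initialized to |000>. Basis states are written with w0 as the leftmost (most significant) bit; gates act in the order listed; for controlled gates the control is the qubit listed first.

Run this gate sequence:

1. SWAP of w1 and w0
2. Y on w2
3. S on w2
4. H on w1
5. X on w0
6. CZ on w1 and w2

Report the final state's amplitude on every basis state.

The final amplitudes are -sqrt(2)/2 on |101>, sqrt(2)/2 on |111>, and 0 on every other basis state.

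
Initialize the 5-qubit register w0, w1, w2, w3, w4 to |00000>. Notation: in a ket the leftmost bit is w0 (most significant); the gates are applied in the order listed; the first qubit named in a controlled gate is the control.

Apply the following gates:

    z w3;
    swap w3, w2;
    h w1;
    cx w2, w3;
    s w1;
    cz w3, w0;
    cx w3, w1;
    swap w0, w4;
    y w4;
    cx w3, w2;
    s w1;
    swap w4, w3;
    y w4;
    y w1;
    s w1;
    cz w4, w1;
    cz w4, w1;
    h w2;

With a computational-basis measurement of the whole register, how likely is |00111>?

The probability of measuring |00111> is 1/4.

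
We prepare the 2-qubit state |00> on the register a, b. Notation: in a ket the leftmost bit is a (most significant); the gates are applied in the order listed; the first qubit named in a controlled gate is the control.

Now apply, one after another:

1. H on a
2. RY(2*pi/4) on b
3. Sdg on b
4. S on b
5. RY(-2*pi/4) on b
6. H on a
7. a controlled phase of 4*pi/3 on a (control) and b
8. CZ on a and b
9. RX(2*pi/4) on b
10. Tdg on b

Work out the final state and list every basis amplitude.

The resulting statevector has amplitude sqrt(2)/2 on |00>, -sqrt(2)*exp(I*pi/4)/2 on |01>, 0 on |10>, 0 on |11>. Key observation: steps 1-6 multiply out to the identity, so the circuit reduces to the remaining gates.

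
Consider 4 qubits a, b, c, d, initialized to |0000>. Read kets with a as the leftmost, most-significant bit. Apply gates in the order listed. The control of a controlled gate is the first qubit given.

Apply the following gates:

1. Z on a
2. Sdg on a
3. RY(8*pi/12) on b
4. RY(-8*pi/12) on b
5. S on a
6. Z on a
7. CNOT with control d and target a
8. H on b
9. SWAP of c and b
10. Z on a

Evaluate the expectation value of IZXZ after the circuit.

In the final state, IZXZ has expectation 1. Key observation: steps 1-6 multiply out to the identity, so the circuit reduces to the remaining gates.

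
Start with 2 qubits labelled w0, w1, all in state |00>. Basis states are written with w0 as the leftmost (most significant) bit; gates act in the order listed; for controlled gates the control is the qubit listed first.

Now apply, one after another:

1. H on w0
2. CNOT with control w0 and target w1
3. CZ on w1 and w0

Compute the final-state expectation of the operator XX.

The expectation value of XX is -1.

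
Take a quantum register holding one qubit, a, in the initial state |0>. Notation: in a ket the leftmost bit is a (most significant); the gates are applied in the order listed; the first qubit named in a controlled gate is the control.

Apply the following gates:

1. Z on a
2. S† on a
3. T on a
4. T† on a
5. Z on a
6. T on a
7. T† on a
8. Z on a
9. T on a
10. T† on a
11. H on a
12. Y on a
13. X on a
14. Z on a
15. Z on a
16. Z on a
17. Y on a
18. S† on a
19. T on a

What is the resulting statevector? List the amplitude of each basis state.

The resulting statevector has amplitude sqrt(2)/2 on |0>, sqrt(2)*exp(3*I*pi/4)/2 on |1>. Key observation: the block from step 3 through step 10 cancels to the identity and can be dropped.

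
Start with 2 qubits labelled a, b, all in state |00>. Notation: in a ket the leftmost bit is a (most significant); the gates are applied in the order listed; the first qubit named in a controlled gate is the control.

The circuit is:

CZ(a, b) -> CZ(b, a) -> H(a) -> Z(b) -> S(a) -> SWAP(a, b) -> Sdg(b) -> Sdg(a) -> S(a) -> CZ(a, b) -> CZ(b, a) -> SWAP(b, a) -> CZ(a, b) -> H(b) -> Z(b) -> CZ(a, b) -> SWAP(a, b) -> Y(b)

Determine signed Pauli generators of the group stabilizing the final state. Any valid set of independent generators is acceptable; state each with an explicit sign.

The stabilizer group can be generated by +XZ, -ZX, among other valid generating sets.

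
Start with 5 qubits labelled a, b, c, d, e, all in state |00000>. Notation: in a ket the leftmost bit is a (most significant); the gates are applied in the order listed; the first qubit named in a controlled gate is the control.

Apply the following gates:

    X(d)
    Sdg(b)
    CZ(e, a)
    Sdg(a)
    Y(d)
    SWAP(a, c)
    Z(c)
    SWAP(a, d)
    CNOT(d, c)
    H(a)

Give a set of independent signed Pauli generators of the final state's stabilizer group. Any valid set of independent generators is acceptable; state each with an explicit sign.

The stabilizer group can be generated by +XIIII, +IZIII, +IIZII, +IIIZI, +IIIIZ, among other valid generating sets.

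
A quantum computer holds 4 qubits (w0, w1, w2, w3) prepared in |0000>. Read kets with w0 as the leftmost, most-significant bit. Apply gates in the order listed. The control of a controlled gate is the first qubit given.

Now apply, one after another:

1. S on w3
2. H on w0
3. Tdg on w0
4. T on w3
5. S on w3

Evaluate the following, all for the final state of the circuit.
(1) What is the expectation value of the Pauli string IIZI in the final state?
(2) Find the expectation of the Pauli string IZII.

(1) The expectation value of IIZI is 1.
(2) The observable IZII averages to 1.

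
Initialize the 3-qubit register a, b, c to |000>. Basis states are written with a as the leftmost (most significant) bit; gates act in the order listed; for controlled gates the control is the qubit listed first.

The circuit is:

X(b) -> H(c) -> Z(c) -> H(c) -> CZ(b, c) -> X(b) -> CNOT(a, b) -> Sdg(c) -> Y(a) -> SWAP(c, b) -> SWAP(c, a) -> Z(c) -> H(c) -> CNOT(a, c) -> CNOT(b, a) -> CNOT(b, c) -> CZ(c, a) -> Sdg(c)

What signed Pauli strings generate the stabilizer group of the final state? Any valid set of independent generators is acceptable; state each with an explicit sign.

The stabilizer group can be generated by -IIY, -ZII, -IZI, among other valid generating sets.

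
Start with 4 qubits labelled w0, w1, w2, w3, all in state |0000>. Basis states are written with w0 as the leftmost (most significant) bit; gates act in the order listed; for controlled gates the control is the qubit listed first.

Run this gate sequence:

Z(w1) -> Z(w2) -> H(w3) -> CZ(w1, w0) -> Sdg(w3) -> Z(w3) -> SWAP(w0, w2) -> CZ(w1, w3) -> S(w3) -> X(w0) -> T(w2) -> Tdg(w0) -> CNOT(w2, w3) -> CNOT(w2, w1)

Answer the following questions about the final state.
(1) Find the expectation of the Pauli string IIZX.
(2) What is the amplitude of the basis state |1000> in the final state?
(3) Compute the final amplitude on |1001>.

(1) The expectation value of IIZX is -1.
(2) The final state's coefficient on |1000> equals -sqrt(2)*exp(3*I*pi/4)/2.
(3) |1001> carries amplitude sqrt(2)*exp(3*I*pi/4)/2 in the final state.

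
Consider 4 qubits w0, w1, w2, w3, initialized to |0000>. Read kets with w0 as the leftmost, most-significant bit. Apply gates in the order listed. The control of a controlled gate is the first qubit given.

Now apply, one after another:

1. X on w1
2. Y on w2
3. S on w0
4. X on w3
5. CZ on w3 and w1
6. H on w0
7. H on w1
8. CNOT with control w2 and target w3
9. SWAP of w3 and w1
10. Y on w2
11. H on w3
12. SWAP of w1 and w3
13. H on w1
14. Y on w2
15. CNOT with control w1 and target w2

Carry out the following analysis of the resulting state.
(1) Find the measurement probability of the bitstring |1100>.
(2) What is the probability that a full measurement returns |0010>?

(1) Outcome |1100> occurs with probability 1/4.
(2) The probability of measuring |0010> is 1/4.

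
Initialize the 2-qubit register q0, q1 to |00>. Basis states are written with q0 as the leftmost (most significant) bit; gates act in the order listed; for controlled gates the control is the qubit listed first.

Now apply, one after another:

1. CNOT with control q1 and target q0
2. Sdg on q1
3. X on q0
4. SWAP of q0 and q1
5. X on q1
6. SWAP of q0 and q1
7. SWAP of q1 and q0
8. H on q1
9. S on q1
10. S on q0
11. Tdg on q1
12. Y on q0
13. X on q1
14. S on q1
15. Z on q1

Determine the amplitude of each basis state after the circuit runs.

The final amplitudes are 0 on |00>, 0 on |01>, sqrt(2)*exp(3*I*pi/4)/2 on |10>, sqrt(2)/2 on |11>.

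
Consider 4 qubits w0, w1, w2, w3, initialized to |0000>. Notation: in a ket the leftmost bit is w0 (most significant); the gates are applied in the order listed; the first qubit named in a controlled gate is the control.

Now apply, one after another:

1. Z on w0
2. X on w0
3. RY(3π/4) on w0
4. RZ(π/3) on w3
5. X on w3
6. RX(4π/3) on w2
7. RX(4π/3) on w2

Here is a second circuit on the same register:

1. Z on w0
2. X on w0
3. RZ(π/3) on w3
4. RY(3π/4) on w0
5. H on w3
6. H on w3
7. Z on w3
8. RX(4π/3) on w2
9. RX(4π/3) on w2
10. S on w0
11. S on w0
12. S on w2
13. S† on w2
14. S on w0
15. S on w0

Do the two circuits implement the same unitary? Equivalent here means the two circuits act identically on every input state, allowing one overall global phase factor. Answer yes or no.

No, they are not equivalent — no single phase factor reconciles the two unitaries.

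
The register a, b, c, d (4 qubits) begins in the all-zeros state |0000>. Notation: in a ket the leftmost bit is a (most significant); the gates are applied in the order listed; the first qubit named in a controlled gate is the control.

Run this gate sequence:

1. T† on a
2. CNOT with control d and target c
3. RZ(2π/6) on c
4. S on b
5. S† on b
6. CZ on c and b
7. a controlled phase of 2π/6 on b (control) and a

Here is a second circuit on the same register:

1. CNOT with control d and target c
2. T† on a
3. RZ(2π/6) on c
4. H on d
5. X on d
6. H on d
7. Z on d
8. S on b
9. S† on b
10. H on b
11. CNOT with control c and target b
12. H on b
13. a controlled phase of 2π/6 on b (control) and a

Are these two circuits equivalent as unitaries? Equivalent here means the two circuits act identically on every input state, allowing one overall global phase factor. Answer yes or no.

Yes: on every input state the two circuits agree up to one overall phase factor.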